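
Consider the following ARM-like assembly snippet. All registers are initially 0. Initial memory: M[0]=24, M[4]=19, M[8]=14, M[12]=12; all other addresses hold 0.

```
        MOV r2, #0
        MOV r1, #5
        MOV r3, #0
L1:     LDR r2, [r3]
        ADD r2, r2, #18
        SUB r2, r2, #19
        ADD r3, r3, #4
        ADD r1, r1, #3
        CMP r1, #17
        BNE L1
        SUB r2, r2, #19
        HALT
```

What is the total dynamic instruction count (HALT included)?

33

after MOV r2, #0: r2=0
after MOV r1, #5: r1=5
after MOV r3, #0: r3=0
after LDR r2, [r3]: r2=M[0]=24
after ADD r2, r2, #18: r2=24+18=42
after SUB r2, r2, #19: r2=42-19=23
after ADD r3, r3, #4: r3=0+4=4
after ADD r1, r1, #3: r1=5+3=8
CMP r1, #17  (cmp 8,17)
BNE L1: taken
after LDR r2, [r3]: r2=M[4]=19
after ADD r2, r2, #18: r2=19+18=37
after SUB r2, r2, #19: r2=37-19=18
after ADD r3, r3, #4: r3=4+4=8
after ADD r1, r1, #3: r1=8+3=11
CMP r1, #17  (cmp 11,17)
BNE L1: taken
after LDR r2, [r3]: r2=M[8]=14
after ADD r2, r2, #18: r2=14+18=32
after SUB r2, r2, #19: r2=32-19=13
after ADD r3, r3, #4: r3=8+4=12
after ADD r1, r1, #3: r1=11+3=14
CMP r1, #17  (cmp 14,17)
BNE L1: taken
after LDR r2, [r3]: r2=M[12]=12
after ADD r2, r2, #18: r2=12+18=30
after SUB r2, r2, #19: r2=30-19=11
after ADD r3, r3, #4: r3=12+4=16
after ADD r1, r1, #3: r1=14+3=17
CMP r1, #17  (cmp 17,17)
BNE L1: not taken
after SUB r2, r2, #19: r2=11-19=-8
halt.
Total executed instructions: 33.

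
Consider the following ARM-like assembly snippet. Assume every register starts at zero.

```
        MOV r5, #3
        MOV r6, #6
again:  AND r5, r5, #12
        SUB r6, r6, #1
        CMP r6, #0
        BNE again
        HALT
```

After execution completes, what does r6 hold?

0

r5=3
r6=6
r5=3&12=0
r6=6-1=5
CMP r6, #0  (cmp 5,0)
BNE again: taken
r5=0&12=0
r6=5-1=4
CMP r6, #0  (cmp 4,0)
BNE again: taken
r5=0&12=0
r6=4-1=3
CMP r6, #0  (cmp 3,0)
BNE again: taken
r5=0&12=0
r6=3-1=2
CMP r6, #0  (cmp 2,0)
BNE again: taken
r5=0&12=0
r6=2-1=1
CMP r6, #0  (cmp 1,0)
BNE again: taken
r5=0&12=0
r6=1-1=0
CMP r6, #0  (cmp 0,0)
BNE again: not taken
halt.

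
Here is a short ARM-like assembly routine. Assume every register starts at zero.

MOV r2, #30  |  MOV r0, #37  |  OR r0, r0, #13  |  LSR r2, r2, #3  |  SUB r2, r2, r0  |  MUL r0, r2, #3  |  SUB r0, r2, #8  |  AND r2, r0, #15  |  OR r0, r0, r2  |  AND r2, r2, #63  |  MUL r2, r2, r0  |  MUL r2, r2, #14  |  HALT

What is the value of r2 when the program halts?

r2=30
r0=37
r0=37|13=45
r2=30>>3=3
r2=3-45=-42
r0=(-42)*3=-126
r0=(-42)-8=-50
r2=(-50)&15=14
r0=(-50)|14=-50
r2=14&63=14
r2=14*(-50)=-700
r2=(-700)*14=-9800
halt.

-9800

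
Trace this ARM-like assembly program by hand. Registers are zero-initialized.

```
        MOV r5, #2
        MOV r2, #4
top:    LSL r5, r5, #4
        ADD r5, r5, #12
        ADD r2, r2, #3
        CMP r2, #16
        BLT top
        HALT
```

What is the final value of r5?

183500

MOV r5, #2 → r5=2
MOV r2, #4 → r2=4
LSL r5, r5, #4 → r5=2<<4=32
ADD r5, r5, #12 → r5=32+12=44
ADD r2, r2, #3 → r2=4+3=7
CMP r2, #16  (cmp 7,16)
BLT top: taken
LSL r5, r5, #4 → r5=44<<4=704
ADD r5, r5, #12 → r5=704+12=716
ADD r2, r2, #3 → r2=7+3=10
CMP r2, #16  (cmp 10,16)
BLT top: taken
LSL r5, r5, #4 → r5=716<<4=11456
ADD r5, r5, #12 → r5=11456+12=11468
ADD r2, r2, #3 → r2=10+3=13
CMP r2, #16  (cmp 13,16)
BLT top: taken
LSL r5, r5, #4 → r5=11468<<4=183488
ADD r5, r5, #12 → r5=183488+12=183500
ADD r2, r2, #3 → r2=13+3=16
CMP r2, #16  (cmp 16,16)
BLT top: not taken
halt.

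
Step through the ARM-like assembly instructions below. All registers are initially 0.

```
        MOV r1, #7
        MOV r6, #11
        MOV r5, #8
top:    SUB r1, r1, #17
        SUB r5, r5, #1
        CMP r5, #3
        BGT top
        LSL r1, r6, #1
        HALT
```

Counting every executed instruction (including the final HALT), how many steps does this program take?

after MOV r1, #7: r1=7
after MOV r6, #11: r6=11
after MOV r5, #8: r5=8
after SUB r1, r1, #17: r1=7-17=-10
after SUB r5, r5, #1: r5=8-1=7
CMP r5, #3  (cmp 7,3)
BGT top: taken
after SUB r1, r1, #17: r1=(-10)-17=-27
after SUB r5, r5, #1: r5=7-1=6
CMP r5, #3  (cmp 6,3)
BGT top: taken
after SUB r1, r1, #17: r1=(-27)-17=-44
after SUB r5, r5, #1: r5=6-1=5
CMP r5, #3  (cmp 5,3)
BGT top: taken
after SUB r1, r1, #17: r1=(-44)-17=-61
after SUB r5, r5, #1: r5=5-1=4
CMP r5, #3  (cmp 4,3)
BGT top: taken
after SUB r1, r1, #17: r1=(-61)-17=-78
after SUB r5, r5, #1: r5=4-1=3
CMP r5, #3  (cmp 3,3)
BGT top: not taken
after LSL r1, r6, #1: r1=11<<1=22
halt.
Total executed instructions: 25.

25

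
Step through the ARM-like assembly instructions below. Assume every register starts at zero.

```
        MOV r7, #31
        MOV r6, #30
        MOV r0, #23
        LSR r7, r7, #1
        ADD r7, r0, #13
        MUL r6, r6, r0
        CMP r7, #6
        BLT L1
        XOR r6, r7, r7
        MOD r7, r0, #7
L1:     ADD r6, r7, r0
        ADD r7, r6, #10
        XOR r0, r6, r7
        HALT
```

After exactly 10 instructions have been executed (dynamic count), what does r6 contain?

after MOV r7, #31: r7=31
after MOV r6, #30: r6=30
after MOV r0, #23: r0=23
after LSR r7, r7, #1: r7=31>>1=15
after ADD r7, r0, #13: r7=23+13=36
after MUL r6, r6, r0: r6=30*23=690
CMP r7, #6  (cmp 36,6)
BLT L1: not taken
after XOR r6, r7, r7: r6=36^36=0
after MOD r7, r0, #7: r7=23%7=2
After step 10: r6 = 0.

0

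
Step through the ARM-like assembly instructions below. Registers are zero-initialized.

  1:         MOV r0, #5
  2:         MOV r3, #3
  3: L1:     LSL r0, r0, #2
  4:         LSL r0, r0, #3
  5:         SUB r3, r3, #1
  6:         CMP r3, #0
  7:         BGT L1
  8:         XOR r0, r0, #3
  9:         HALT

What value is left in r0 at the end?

MOV r0, #5 → r0=5
MOV r3, #3 → r3=3
LSL r0, r0, #2 → r0=5<<2=20
LSL r0, r0, #3 → r0=20<<3=160
SUB r3, r3, #1 → r3=3-1=2
CMP r3, #0  (cmp 2,0)
BGT L1: taken
LSL r0, r0, #2 → r0=160<<2=640
LSL r0, r0, #3 → r0=640<<3=5120
SUB r3, r3, #1 → r3=2-1=1
CMP r3, #0  (cmp 1,0)
BGT L1: taken
LSL r0, r0, #2 → r0=5120<<2=20480
LSL r0, r0, #3 → r0=20480<<3=163840
SUB r3, r3, #1 → r3=1-1=0
CMP r3, #0  (cmp 0,0)
BGT L1: not taken
XOR r0, r0, #3 → r0=163840^3=163843
halt.

163843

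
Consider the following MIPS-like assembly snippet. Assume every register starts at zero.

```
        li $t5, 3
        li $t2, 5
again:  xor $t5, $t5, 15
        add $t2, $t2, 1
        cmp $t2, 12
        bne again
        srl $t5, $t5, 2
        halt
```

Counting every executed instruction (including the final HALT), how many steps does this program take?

$t5=3
$t2=5
$t5=3^15=12
$t2=5+1=6
cmp $t2, 12  (cmp 6,12)
bne again: taken
$t5=12^15=3
$t2=6+1=7
cmp $t2, 12  (cmp 7,12)
bne again: taken
$t5=3^15=12
$t2=7+1=8
cmp $t2, 12  (cmp 8,12)
bne again: taken
$t5=12^15=3
$t2=8+1=9
cmp $t2, 12  (cmp 9,12)
bne again: taken
$t5=3^15=12
$t2=9+1=10
cmp $t2, 12  (cmp 10,12)
bne again: taken
$t5=12^15=3
$t2=10+1=11
cmp $t2, 12  (cmp 11,12)
bne again: taken
$t5=3^15=12
$t2=11+1=12
cmp $t2, 12  (cmp 12,12)
bne again: not taken
$t5=12>>2=3
halt.
Total executed instructions: 32.

32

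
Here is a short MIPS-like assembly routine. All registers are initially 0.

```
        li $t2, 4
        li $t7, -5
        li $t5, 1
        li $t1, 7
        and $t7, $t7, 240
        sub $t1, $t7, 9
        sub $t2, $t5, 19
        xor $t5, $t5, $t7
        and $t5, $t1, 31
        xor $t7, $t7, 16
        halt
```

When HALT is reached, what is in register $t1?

231

$t2=4
$t7=-5
$t5=1
$t1=7
$t7=(-5)&240=240
$t1=240-9=231
$t2=1-19=-18
$t5=1^240=241
$t5=231&31=7
$t7=240^16=224
halt.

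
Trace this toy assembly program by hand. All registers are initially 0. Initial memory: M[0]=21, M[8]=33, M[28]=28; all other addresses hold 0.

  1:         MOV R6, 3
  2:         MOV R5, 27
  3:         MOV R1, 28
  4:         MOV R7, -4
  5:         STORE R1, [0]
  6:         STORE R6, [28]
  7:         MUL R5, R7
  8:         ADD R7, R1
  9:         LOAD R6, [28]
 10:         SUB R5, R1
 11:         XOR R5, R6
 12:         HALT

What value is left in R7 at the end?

24

MOV R6, 3 → R6=3
MOV R5, 27 → R5=27
MOV R1, 28 → R1=28
MOV R7, -4 → R7=-4
STORE R1, [0] → M[0]=28
STORE R6, [28] → M[28]=3
MUL R5, R7 → R5=27*(-4)=-108
ADD R7, R1 → R7=(-4)+28=24
LOAD R6, [28] → R6=M[28]=3
SUB R5, R1 → R5=(-108)-28=-136
XOR R5, R6 → R5=(-136)^3=-133
halt.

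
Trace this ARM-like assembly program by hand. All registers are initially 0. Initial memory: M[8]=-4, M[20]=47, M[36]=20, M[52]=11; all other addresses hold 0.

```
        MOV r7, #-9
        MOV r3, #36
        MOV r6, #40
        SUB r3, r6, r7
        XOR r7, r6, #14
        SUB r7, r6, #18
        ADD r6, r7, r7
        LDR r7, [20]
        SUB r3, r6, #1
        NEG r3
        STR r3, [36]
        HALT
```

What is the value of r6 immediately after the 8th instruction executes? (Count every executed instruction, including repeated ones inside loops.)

after MOV r7, #-9: r7=-9
after MOV r3, #36: r3=36
after MOV r6, #40: r6=40
after SUB r3, r6, r7: r3=40-(-9)=49
after XOR r7, r6, #14: r7=40^14=38
after SUB r7, r6, #18: r7=40-18=22
after ADD r6, r7, r7: r6=22+22=44
after LDR r7, [20]: r7=M[20]=47
After step 8: r6 = 44.

44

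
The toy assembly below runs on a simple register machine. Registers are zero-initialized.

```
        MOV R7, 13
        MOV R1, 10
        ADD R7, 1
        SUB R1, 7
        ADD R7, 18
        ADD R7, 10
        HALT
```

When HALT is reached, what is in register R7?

R7=13
R1=10
R7=13+1=14
R1=10-7=3
R7=14+18=32
R7=32+10=42
halt.

42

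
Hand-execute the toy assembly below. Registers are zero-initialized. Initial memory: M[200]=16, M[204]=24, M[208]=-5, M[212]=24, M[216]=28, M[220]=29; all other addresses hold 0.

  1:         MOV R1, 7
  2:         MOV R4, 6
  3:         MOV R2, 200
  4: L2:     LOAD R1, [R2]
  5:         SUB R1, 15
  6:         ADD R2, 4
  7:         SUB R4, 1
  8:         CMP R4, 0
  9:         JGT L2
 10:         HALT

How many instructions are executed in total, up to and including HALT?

40

MOV R1, 7 → R1=7
MOV R4, 6 → R4=6
MOV R2, 200 → R2=200
LOAD R1, [R2] → R1=M[200]=16
SUB R1, 15 → R1=16-15=1
ADD R2, 4 → R2=200+4=204
SUB R4, 1 → R4=6-1=5
CMP R4, 0  (cmp 5,0)
JGT L2: taken
LOAD R1, [R2] → R1=M[204]=24
SUB R1, 15 → R1=24-15=9
ADD R2, 4 → R2=204+4=208
SUB R4, 1 → R4=5-1=4
CMP R4, 0  (cmp 4,0)
JGT L2: taken
LOAD R1, [R2] → R1=M[208]=-5
SUB R1, 15 → R1=(-5)-15=-20
ADD R2, 4 → R2=208+4=212
SUB R4, 1 → R4=4-1=3
CMP R4, 0  (cmp 3,0)
JGT L2: taken
LOAD R1, [R2] → R1=M[212]=24
SUB R1, 15 → R1=24-15=9
ADD R2, 4 → R2=212+4=216
SUB R4, 1 → R4=3-1=2
CMP R4, 0  (cmp 2,0)
JGT L2: taken
LOAD R1, [R2] → R1=M[216]=28
SUB R1, 15 → R1=28-15=13
ADD R2, 4 → R2=216+4=220
SUB R4, 1 → R4=2-1=1
CMP R4, 0  (cmp 1,0)
JGT L2: taken
LOAD R1, [R2] → R1=M[220]=29
SUB R1, 15 → R1=29-15=14
ADD R2, 4 → R2=220+4=224
SUB R4, 1 → R4=1-1=0
CMP R4, 0  (cmp 0,0)
JGT L2: not taken
halt.
Total executed instructions: 40.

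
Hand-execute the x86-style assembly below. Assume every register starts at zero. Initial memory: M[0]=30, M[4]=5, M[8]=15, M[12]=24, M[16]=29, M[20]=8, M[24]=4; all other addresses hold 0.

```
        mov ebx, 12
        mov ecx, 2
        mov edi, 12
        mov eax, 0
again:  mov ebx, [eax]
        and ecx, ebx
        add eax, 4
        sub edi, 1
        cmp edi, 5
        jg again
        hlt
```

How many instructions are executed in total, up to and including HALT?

ebx=12
ecx=2
edi=12
eax=0
ebx=M[0]=30
ecx=2&30=2
eax=0+4=4
edi=12-1=11
cmp edi, 5  (cmp 11,5)
jg again: taken
ebx=M[4]=5
ecx=2&5=0
eax=4+4=8
edi=11-1=10
cmp edi, 5  (cmp 10,5)
jg again: taken
ebx=M[8]=15
ecx=0&15=0
eax=8+4=12
edi=10-1=9
cmp edi, 5  (cmp 9,5)
jg again: taken
ebx=M[12]=24
ecx=0&24=0
eax=12+4=16
edi=9-1=8
cmp edi, 5  (cmp 8,5)
jg again: taken
ebx=M[16]=29
ecx=0&29=0
eax=16+4=20
edi=8-1=7
cmp edi, 5  (cmp 7,5)
jg again: taken
ebx=M[20]=8
ecx=0&8=0
eax=20+4=24
edi=7-1=6
cmp edi, 5  (cmp 6,5)
jg again: taken
ebx=M[24]=4
ecx=0&4=0
eax=24+4=28
edi=6-1=5
cmp edi, 5  (cmp 5,5)
jg again: not taken
halt.
Total executed instructions: 47.

47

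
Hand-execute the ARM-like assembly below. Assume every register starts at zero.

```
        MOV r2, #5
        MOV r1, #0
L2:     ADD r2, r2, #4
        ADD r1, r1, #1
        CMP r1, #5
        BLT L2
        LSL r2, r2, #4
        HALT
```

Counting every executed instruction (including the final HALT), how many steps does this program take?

r2=5
r1=0
r2=5+4=9
r1=0+1=1
CMP r1, #5  (cmp 1,5)
BLT L2: taken
r2=9+4=13
r1=1+1=2
CMP r1, #5  (cmp 2,5)
BLT L2: taken
r2=13+4=17
r1=2+1=3
CMP r1, #5  (cmp 3,5)
BLT L2: taken
r2=17+4=21
r1=3+1=4
CMP r1, #5  (cmp 4,5)
BLT L2: taken
r2=21+4=25
r1=4+1=5
CMP r1, #5  (cmp 5,5)
BLT L2: not taken
r2=25<<4=400
halt.
Total executed instructions: 24.

24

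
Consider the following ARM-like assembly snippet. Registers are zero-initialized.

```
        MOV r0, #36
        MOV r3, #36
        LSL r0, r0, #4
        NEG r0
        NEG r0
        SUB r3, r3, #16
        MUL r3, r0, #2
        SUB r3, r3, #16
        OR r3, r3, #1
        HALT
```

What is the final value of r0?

576

r0=36
r3=36
r0=36<<4=576
r0=-(576)=-576
r0=-(-576)=576
r3=36-16=20
r3=576*2=1152
r3=1152-16=1136
r3=1136|1=1137
halt.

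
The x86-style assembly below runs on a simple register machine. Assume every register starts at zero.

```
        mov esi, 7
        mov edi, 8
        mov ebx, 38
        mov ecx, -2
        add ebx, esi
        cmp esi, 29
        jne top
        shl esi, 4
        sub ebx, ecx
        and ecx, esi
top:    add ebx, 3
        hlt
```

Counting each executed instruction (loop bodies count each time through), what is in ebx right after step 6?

esi=7
edi=8
ebx=38
ecx=-2
ebx=38+7=45
cmp esi, 29  (cmp 7,29)
After step 6: ebx = 45.

45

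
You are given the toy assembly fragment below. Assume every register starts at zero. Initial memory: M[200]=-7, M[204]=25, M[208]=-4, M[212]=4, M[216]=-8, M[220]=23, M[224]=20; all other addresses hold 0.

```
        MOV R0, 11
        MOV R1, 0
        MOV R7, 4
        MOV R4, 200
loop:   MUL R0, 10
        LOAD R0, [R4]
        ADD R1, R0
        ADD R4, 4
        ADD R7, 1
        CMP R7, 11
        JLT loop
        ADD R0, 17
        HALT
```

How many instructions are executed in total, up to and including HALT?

55

MOV R0, 11 → R0=11
MOV R1, 0 → R1=0
MOV R7, 4 → R7=4
MOV R4, 200 → R4=200
MUL R0, 10 → R0=11*10=110
LOAD R0, [R4] → R0=M[200]=-7
ADD R1, R0 → R1=0+(-7)=-7
ADD R4, 4 → R4=200+4=204
ADD R7, 1 → R7=4+1=5
CMP R7, 11  (cmp 5,11)
JLT loop: taken
MUL R0, 10 → R0=(-7)*10=-70
LOAD R0, [R4] → R0=M[204]=25
ADD R1, R0 → R1=(-7)+25=18
ADD R4, 4 → R4=204+4=208
ADD R7, 1 → R7=5+1=6
CMP R7, 11  (cmp 6,11)
JLT loop: taken
MUL R0, 10 → R0=25*10=250
LOAD R0, [R4] → R0=M[208]=-4
ADD R1, R0 → R1=18+(-4)=14
ADD R4, 4 → R4=208+4=212
ADD R7, 1 → R7=6+1=7
CMP R7, 11  (cmp 7,11)
JLT loop: taken
MUL R0, 10 → R0=(-4)*10=-40
LOAD R0, [R4] → R0=M[212]=4
ADD R1, R0 → R1=14+4=18
ADD R4, 4 → R4=212+4=216
ADD R7, 1 → R7=7+1=8
CMP R7, 11  (cmp 8,11)
JLT loop: taken
MUL R0, 10 → R0=4*10=40
LOAD R0, [R4] → R0=M[216]=-8
ADD R1, R0 → R1=18+(-8)=10
ADD R4, 4 → R4=216+4=220
ADD R7, 1 → R7=8+1=9
CMP R7, 11  (cmp 9,11)
JLT loop: taken
MUL R0, 10 → R0=(-8)*10=-80
LOAD R0, [R4] → R0=M[220]=23
ADD R1, R0 → R1=10+23=33
ADD R4, 4 → R4=220+4=224
ADD R7, 1 → R7=9+1=10
CMP R7, 11  (cmp 10,11)
JLT loop: taken
MUL R0, 10 → R0=23*10=230
LOAD R0, [R4] → R0=M[224]=20
ADD R1, R0 → R1=33+20=53
ADD R4, 4 → R4=224+4=228
ADD R7, 1 → R7=10+1=11
CMP R7, 11  (cmp 11,11)
JLT loop: not taken
ADD R0, 17 → R0=20+17=37
halt.
Total executed instructions: 55.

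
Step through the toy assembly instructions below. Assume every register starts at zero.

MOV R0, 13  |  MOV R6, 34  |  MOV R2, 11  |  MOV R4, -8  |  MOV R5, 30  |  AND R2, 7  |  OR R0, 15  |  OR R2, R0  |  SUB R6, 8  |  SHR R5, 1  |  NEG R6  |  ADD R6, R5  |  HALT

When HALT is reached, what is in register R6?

-11

MOV R0, 13 → R0=13
MOV R6, 34 → R6=34
MOV R2, 11 → R2=11
MOV R4, -8 → R4=-8
MOV R5, 30 → R5=30
AND R2, 7 → R2=11&7=3
OR R0, 15 → R0=13|15=15
OR R2, R0 → R2=3|15=15
SUB R6, 8 → R6=34-8=26
SHR R5, 1 → R5=30>>1=15
NEG R6 → R6=-(26)=-26
ADD R6, R5 → R6=(-26)+15=-11
halt.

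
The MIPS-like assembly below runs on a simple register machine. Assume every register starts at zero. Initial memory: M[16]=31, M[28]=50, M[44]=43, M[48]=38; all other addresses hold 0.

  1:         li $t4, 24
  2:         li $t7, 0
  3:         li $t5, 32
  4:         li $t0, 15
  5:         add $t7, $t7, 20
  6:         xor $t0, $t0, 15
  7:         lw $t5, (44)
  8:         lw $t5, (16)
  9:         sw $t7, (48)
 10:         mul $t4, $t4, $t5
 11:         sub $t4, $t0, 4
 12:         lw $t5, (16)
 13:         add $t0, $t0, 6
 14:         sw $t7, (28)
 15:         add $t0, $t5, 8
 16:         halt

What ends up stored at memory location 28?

20

li $t4, 24 → $t4=24
li $t7, 0 → $t7=0
li $t5, 32 → $t5=32
li $t0, 15 → $t0=15
add $t7, $t7, 20 → $t7=0+20=20
xor $t0, $t0, 15 → $t0=15^15=0
lw $t5, (44) → $t5=M[44]=43
lw $t5, (16) → $t5=M[16]=31
sw $t7, (48) → M[48]=20
mul $t4, $t4, $t5 → $t4=24*31=744
sub $t4, $t0, 4 → $t4=0-4=-4
lw $t5, (16) → $t5=M[16]=31
add $t0, $t0, 6 → $t0=0+6=6
sw $t7, (28) → M[28]=20
add $t0, $t5, 8 → $t0=31+8=39
halt.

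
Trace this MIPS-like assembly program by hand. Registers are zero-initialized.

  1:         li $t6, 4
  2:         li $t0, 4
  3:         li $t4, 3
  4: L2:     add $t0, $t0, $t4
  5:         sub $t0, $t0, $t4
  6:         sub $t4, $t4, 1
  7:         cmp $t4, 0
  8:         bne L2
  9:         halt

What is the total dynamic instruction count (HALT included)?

19

$t6=4
$t0=4
$t4=3
$t0=4+3=7
$t0=7-3=4
$t4=3-1=2
cmp $t4, 0  (cmp 2,0)
bne L2: taken
$t0=4+2=6
$t0=6-2=4
$t4=2-1=1
cmp $t4, 0  (cmp 1,0)
bne L2: taken
$t0=4+1=5
$t0=5-1=4
$t4=1-1=0
cmp $t4, 0  (cmp 0,0)
bne L2: not taken
halt.
Total executed instructions: 19.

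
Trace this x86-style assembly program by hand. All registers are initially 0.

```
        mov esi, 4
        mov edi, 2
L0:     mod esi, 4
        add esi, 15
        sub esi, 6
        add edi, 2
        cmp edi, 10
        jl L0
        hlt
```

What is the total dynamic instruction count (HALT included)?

after mov esi, 4: esi=4
after mov edi, 2: edi=2
after mod esi, 4: esi=4%4=0
after add esi, 15: esi=0+15=15
after sub esi, 6: esi=15-6=9
after add edi, 2: edi=2+2=4
cmp edi, 10  (cmp 4,10)
jl L0: taken
after mod esi, 4: esi=9%4=1
after add esi, 15: esi=1+15=16
after sub esi, 6: esi=16-6=10
after add edi, 2: edi=4+2=6
cmp edi, 10  (cmp 6,10)
jl L0: taken
after mod esi, 4: esi=10%4=2
after add esi, 15: esi=2+15=17
after sub esi, 6: esi=17-6=11
after add edi, 2: edi=6+2=8
cmp edi, 10  (cmp 8,10)
jl L0: taken
after mod esi, 4: esi=11%4=3
after add esi, 15: esi=3+15=18
after sub esi, 6: esi=18-6=12
after add edi, 2: edi=8+2=10
cmp edi, 10  (cmp 10,10)
jl L0: not taken
halt.
Total executed instructions: 27.

27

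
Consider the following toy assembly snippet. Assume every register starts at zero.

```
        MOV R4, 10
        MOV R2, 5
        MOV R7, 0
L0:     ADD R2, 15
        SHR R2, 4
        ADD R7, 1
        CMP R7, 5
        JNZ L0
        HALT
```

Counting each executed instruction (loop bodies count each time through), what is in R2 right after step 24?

16

after MOV R4, 10: R4=10
after MOV R2, 5: R2=5
after MOV R7, 0: R7=0
after ADD R2, 15: R2=5+15=20
after SHR R2, 4: R2=20>>4=1
after ADD R7, 1: R7=0+1=1
CMP R7, 5  (cmp 1,5)
JNZ L0: taken
after ADD R2, 15: R2=1+15=16
after SHR R2, 4: R2=16>>4=1
after ADD R7, 1: R7=1+1=2
CMP R7, 5  (cmp 2,5)
JNZ L0: taken
after ADD R2, 15: R2=1+15=16
after SHR R2, 4: R2=16>>4=1
after ADD R7, 1: R7=2+1=3
CMP R7, 5  (cmp 3,5)
JNZ L0: taken
after ADD R2, 15: R2=1+15=16
after SHR R2, 4: R2=16>>4=1
after ADD R7, 1: R7=3+1=4
CMP R7, 5  (cmp 4,5)
JNZ L0: taken
after ADD R2, 15: R2=1+15=16
After step 24: R2 = 16.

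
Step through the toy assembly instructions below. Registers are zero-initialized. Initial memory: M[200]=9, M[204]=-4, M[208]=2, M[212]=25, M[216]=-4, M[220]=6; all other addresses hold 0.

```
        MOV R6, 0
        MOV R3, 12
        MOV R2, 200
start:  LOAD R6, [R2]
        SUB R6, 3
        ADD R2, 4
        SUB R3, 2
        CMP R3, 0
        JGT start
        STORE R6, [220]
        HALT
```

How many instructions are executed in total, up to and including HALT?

MOV R6, 0 → R6=0
MOV R3, 12 → R3=12
MOV R2, 200 → R2=200
LOAD R6, [R2] → R6=M[200]=9
SUB R6, 3 → R6=9-3=6
ADD R2, 4 → R2=200+4=204
SUB R3, 2 → R3=12-2=10
CMP R3, 0  (cmp 10,0)
JGT start: taken
LOAD R6, [R2] → R6=M[204]=-4
SUB R6, 3 → R6=(-4)-3=-7
ADD R2, 4 → R2=204+4=208
SUB R3, 2 → R3=10-2=8
CMP R3, 0  (cmp 8,0)
JGT start: taken
LOAD R6, [R2] → R6=M[208]=2
SUB R6, 3 → R6=2-3=-1
ADD R2, 4 → R2=208+4=212
SUB R3, 2 → R3=8-2=6
CMP R3, 0  (cmp 6,0)
JGT start: taken
LOAD R6, [R2] → R6=M[212]=25
SUB R6, 3 → R6=25-3=22
ADD R2, 4 → R2=212+4=216
SUB R3, 2 → R3=6-2=4
CMP R3, 0  (cmp 4,0)
JGT start: taken
LOAD R6, [R2] → R6=M[216]=-4
SUB R6, 3 → R6=(-4)-3=-7
ADD R2, 4 → R2=216+4=220
SUB R3, 2 → R3=4-2=2
CMP R3, 0  (cmp 2,0)
JGT start: taken
LOAD R6, [R2] → R6=M[220]=6
SUB R6, 3 → R6=6-3=3
ADD R2, 4 → R2=220+4=224
SUB R3, 2 → R3=2-2=0
CMP R3, 0  (cmp 0,0)
JGT start: not taken
STORE R6, [220] → M[220]=3
halt.
Total executed instructions: 41.

41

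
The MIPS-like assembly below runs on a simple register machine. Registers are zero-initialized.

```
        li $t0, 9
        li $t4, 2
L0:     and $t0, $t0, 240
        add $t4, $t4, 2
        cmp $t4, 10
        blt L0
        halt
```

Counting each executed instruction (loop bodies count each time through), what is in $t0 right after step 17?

0

after li $t0, 9: $t0=9
after li $t4, 2: $t4=2
after and $t0, $t0, 240: $t0=9&240=0
after add $t4, $t4, 2: $t4=2+2=4
cmp $t4, 10  (cmp 4,10)
blt L0: taken
after and $t0, $t0, 240: $t0=0&240=0
after add $t4, $t4, 2: $t4=4+2=6
cmp $t4, 10  (cmp 6,10)
blt L0: taken
after and $t0, $t0, 240: $t0=0&240=0
after add $t4, $t4, 2: $t4=6+2=8
cmp $t4, 10  (cmp 8,10)
blt L0: taken
after and $t0, $t0, 240: $t0=0&240=0
after add $t4, $t4, 2: $t4=8+2=10
cmp $t4, 10  (cmp 10,10)
After step 17: $t0 = 0.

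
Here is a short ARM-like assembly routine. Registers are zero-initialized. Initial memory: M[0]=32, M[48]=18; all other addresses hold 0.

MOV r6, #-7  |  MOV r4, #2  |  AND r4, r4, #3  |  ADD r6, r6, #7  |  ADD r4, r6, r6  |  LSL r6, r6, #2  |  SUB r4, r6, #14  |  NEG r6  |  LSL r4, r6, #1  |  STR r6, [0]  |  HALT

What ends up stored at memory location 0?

0

MOV r6, #-7 → r6=-7
MOV r4, #2 → r4=2
AND r4, r4, #3 → r4=2&3=2
ADD r6, r6, #7 → r6=(-7)+7=0
ADD r4, r6, r6 → r4=0+0=0
LSL r6, r6, #2 → r6=0<<2=0
SUB r4, r6, #14 → r4=0-14=-14
NEG r6 → r6=-(0)=0
LSL r4, r6, #1 → r4=0<<1=0
STR r6, [0] → M[0]=0
halt.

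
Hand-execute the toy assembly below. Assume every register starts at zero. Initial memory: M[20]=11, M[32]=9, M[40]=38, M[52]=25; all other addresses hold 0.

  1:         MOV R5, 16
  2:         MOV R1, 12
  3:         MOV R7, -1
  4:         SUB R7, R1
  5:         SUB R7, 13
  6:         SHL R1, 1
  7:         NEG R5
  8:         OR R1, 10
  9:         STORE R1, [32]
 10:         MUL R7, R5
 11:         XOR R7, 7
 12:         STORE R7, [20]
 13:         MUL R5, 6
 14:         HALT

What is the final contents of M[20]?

MOV R5, 16 → R5=16
MOV R1, 12 → R1=12
MOV R7, -1 → R7=-1
SUB R7, R1 → R7=(-1)-12=-13
SUB R7, 13 → R7=(-13)-13=-26
SHL R1, 1 → R1=12<<1=24
NEG R5 → R5=-(16)=-16
OR R1, 10 → R1=24|10=26
STORE R1, [32] → M[32]=26
MUL R7, R5 → R7=(-26)*(-16)=416
XOR R7, 7 → R7=416^7=423
STORE R7, [20] → M[20]=423
MUL R5, 6 → R5=(-16)*6=-96
halt.

423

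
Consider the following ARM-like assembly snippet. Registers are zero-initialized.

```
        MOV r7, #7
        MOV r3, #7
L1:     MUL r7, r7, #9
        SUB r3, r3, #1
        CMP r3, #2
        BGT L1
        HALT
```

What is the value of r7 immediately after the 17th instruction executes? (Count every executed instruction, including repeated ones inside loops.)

45927

MOV r7, #7 → r7=7
MOV r3, #7 → r3=7
MUL r7, r7, #9 → r7=7*9=63
SUB r3, r3, #1 → r3=7-1=6
CMP r3, #2  (cmp 6,2)
BGT L1: taken
MUL r7, r7, #9 → r7=63*9=567
SUB r3, r3, #1 → r3=6-1=5
CMP r3, #2  (cmp 5,2)
BGT L1: taken
MUL r7, r7, #9 → r7=567*9=5103
SUB r3, r3, #1 → r3=5-1=4
CMP r3, #2  (cmp 4,2)
BGT L1: taken
MUL r7, r7, #9 → r7=5103*9=45927
SUB r3, r3, #1 → r3=4-1=3
CMP r3, #2  (cmp 3,2)
After step 17: r7 = 45927.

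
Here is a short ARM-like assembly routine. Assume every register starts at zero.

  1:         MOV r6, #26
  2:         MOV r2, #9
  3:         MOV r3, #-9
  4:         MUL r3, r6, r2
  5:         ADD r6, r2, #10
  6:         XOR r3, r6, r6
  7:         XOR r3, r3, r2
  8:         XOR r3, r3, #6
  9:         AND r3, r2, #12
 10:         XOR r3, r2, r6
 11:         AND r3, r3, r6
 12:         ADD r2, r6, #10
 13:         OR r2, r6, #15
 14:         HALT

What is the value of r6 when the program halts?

19

MOV r6, #26 → r6=26
MOV r2, #9 → r2=9
MOV r3, #-9 → r3=-9
MUL r3, r6, r2 → r3=26*9=234
ADD r6, r2, #10 → r6=9+10=19
XOR r3, r6, r6 → r3=19^19=0
XOR r3, r3, r2 → r3=0^9=9
XOR r3, r3, #6 → r3=9^6=15
AND r3, r2, #12 → r3=9&12=8
XOR r3, r2, r6 → r3=9^19=26
AND r3, r3, r6 → r3=26&19=18
ADD r2, r6, #10 → r2=19+10=29
OR r2, r6, #15 → r2=19|15=31
halt.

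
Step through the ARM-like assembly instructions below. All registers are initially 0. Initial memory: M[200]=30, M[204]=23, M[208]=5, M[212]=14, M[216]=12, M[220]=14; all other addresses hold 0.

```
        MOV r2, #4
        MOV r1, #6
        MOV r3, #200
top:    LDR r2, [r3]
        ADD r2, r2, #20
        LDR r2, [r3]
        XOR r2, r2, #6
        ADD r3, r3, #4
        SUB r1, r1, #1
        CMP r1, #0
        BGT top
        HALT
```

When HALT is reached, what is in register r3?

after MOV r2, #4: r2=4
after MOV r1, #6: r1=6
after MOV r3, #200: r3=200
after LDR r2, [r3]: r2=M[200]=30
after ADD r2, r2, #20: r2=30+20=50
after LDR r2, [r3]: r2=M[200]=30
after XOR r2, r2, #6: r2=30^6=24
after ADD r3, r3, #4: r3=200+4=204
after SUB r1, r1, #1: r1=6-1=5
CMP r1, #0  (cmp 5,0)
BGT top: taken
after LDR r2, [r3]: r2=M[204]=23
after ADD r2, r2, #20: r2=23+20=43
after LDR r2, [r3]: r2=M[204]=23
after XOR r2, r2, #6: r2=23^6=17
after ADD r3, r3, #4: r3=204+4=208
after SUB r1, r1, #1: r1=5-1=4
CMP r1, #0  (cmp 4,0)
BGT top: taken
after LDR r2, [r3]: r2=M[208]=5
after ADD r2, r2, #20: r2=5+20=25
after LDR r2, [r3]: r2=M[208]=5
after XOR r2, r2, #6: r2=5^6=3
after ADD r3, r3, #4: r3=208+4=212
after SUB r1, r1, #1: r1=4-1=3
CMP r1, #0  (cmp 3,0)
BGT top: taken
after LDR r2, [r3]: r2=M[212]=14
after ADD r2, r2, #20: r2=14+20=34
after LDR r2, [r3]: r2=M[212]=14
after XOR r2, r2, #6: r2=14^6=8
after ADD r3, r3, #4: r3=212+4=216
after SUB r1, r1, #1: r1=3-1=2
CMP r1, #0  (cmp 2,0)
BGT top: taken
after LDR r2, [r3]: r2=M[216]=12
after ADD r2, r2, #20: r2=12+20=32
after LDR r2, [r3]: r2=M[216]=12
after XOR r2, r2, #6: r2=12^6=10
after ADD r3, r3, #4: r3=216+4=220
after SUB r1, r1, #1: r1=2-1=1
CMP r1, #0  (cmp 1,0)
BGT top: taken
after LDR r2, [r3]: r2=M[220]=14
after ADD r2, r2, #20: r2=14+20=34
after LDR r2, [r3]: r2=M[220]=14
after XOR r2, r2, #6: r2=14^6=8
after ADD r3, r3, #4: r3=220+4=224
after SUB r1, r1, #1: r1=1-1=0
CMP r1, #0  (cmp 0,0)
BGT top: not taken
halt.

224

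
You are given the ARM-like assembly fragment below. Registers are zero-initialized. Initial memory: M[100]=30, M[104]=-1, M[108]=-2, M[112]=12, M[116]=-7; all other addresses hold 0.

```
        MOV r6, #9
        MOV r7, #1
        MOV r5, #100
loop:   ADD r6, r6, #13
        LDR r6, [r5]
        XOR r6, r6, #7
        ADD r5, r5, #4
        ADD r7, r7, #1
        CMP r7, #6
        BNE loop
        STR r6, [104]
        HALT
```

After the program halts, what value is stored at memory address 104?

MOV r6, #9 → r6=9
MOV r7, #1 → r7=1
MOV r5, #100 → r5=100
ADD r6, r6, #13 → r6=9+13=22
LDR r6, [r5] → r6=M[100]=30
XOR r6, r6, #7 → r6=30^7=25
ADD r5, r5, #4 → r5=100+4=104
ADD r7, r7, #1 → r7=1+1=2
CMP r7, #6  (cmp 2,6)
BNE loop: taken
ADD r6, r6, #13 → r6=25+13=38
LDR r6, [r5] → r6=M[104]=-1
XOR r6, r6, #7 → r6=(-1)^7=-8
ADD r5, r5, #4 → r5=104+4=108
ADD r7, r7, #1 → r7=2+1=3
CMP r7, #6  (cmp 3,6)
BNE loop: taken
ADD r6, r6, #13 → r6=(-8)+13=5
LDR r6, [r5] → r6=M[108]=-2
XOR r6, r6, #7 → r6=(-2)^7=-7
ADD r5, r5, #4 → r5=108+4=112
ADD r7, r7, #1 → r7=3+1=4
CMP r7, #6  (cmp 4,6)
BNE loop: taken
ADD r6, r6, #13 → r6=(-7)+13=6
LDR r6, [r5] → r6=M[112]=12
XOR r6, r6, #7 → r6=12^7=11
ADD r5, r5, #4 → r5=112+4=116
ADD r7, r7, #1 → r7=4+1=5
CMP r7, #6  (cmp 5,6)
BNE loop: taken
ADD r6, r6, #13 → r6=11+13=24
LDR r6, [r5] → r6=M[116]=-7
XOR r6, r6, #7 → r6=(-7)^7=-2
ADD r5, r5, #4 → r5=116+4=120
ADD r7, r7, #1 → r7=5+1=6
CMP r7, #6  (cmp 6,6)
BNE loop: not taken
STR r6, [104] → M[104]=-2
halt.

-2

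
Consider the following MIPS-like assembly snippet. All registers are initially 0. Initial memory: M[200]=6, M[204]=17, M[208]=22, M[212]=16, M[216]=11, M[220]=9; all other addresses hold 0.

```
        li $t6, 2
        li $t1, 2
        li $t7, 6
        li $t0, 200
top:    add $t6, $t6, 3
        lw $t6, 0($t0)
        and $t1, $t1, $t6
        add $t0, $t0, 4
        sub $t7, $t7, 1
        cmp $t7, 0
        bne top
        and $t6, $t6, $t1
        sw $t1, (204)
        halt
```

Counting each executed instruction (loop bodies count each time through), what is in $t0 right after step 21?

li $t6, 2 → $t6=2
li $t1, 2 → $t1=2
li $t7, 6 → $t7=6
li $t0, 200 → $t0=200
add $t6, $t6, 3 → $t6=2+3=5
lw $t6, 0($t0) → $t6=M[200]=6
and $t1, $t1, $t6 → $t1=2&6=2
add $t0, $t0, 4 → $t0=200+4=204
sub $t7, $t7, 1 → $t7=6-1=5
cmp $t7, 0  (cmp 5,0)
bne top: taken
add $t6, $t6, 3 → $t6=6+3=9
lw $t6, 0($t0) → $t6=M[204]=17
and $t1, $t1, $t6 → $t1=2&17=0
add $t0, $t0, 4 → $t0=204+4=208
sub $t7, $t7, 1 → $t7=5-1=4
cmp $t7, 0  (cmp 4,0)
bne top: taken
add $t6, $t6, 3 → $t6=17+3=20
lw $t6, 0($t0) → $t6=M[208]=22
and $t1, $t1, $t6 → $t1=0&22=0
After step 21: $t0 = 208.

208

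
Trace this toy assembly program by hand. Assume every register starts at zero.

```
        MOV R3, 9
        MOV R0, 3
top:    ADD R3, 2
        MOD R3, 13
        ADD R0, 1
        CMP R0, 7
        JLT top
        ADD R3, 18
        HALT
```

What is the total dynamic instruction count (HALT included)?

R3=9
R0=3
R3=9+2=11
R3=11%13=11
R0=3+1=4
CMP R0, 7  (cmp 4,7)
JLT top: taken
R3=11+2=13
R3=13%13=0
R0=4+1=5
CMP R0, 7  (cmp 5,7)
JLT top: taken
R3=0+2=2
R3=2%13=2
R0=5+1=6
CMP R0, 7  (cmp 6,7)
JLT top: taken
R3=2+2=4
R3=4%13=4
R0=6+1=7
CMP R0, 7  (cmp 7,7)
JLT top: not taken
R3=4+18=22
halt.
Total executed instructions: 24.

24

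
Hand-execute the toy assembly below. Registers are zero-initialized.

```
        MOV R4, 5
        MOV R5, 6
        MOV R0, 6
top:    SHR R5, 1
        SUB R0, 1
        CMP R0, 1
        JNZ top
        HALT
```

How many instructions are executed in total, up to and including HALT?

24

R4=5
R5=6
R0=6
R5=6>>1=3
R0=6-1=5
CMP R0, 1  (cmp 5,1)
JNZ top: taken
R5=3>>1=1
R0=5-1=4
CMP R0, 1  (cmp 4,1)
JNZ top: taken
R5=1>>1=0
R0=4-1=3
CMP R0, 1  (cmp 3,1)
JNZ top: taken
R5=0>>1=0
R0=3-1=2
CMP R0, 1  (cmp 2,1)
JNZ top: taken
R5=0>>1=0
R0=2-1=1
CMP R0, 1  (cmp 1,1)
JNZ top: not taken
halt.
Total executed instructions: 24.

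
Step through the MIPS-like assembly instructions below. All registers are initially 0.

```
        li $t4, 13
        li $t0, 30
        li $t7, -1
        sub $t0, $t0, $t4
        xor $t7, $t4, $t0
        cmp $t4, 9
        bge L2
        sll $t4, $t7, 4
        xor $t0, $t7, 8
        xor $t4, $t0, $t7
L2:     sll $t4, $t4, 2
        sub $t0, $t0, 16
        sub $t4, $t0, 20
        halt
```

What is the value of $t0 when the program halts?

li $t4, 13 → $t4=13
li $t0, 30 → $t0=30
li $t7, -1 → $t7=-1
sub $t0, $t0, $t4 → $t0=30-13=17
xor $t7, $t4, $t0 → $t7=13^17=28
cmp $t4, 9  (cmp 13,9)
bge L2: taken
sll $t4, $t4, 2 → $t4=13<<2=52
sub $t0, $t0, 16 → $t0=17-16=1
sub $t4, $t0, 20 → $t4=1-20=-19
halt.

1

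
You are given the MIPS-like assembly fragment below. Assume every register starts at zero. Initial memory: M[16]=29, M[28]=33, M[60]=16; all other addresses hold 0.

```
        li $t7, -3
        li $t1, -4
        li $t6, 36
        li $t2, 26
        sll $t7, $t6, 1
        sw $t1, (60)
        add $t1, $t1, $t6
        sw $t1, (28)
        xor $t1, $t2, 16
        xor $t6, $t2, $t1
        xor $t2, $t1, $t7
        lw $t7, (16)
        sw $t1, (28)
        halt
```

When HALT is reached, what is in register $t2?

66

$t7=-3
$t1=-4
$t6=36
$t2=26
$t7=36<<1=72
sw $t1, (60) → M[60]=-4
$t1=(-4)+36=32
sw $t1, (28) → M[28]=32
$t1=26^16=10
$t6=26^10=16
$t2=10^72=66
$t7=M[16]=29
sw $t1, (28) → M[28]=10
halt.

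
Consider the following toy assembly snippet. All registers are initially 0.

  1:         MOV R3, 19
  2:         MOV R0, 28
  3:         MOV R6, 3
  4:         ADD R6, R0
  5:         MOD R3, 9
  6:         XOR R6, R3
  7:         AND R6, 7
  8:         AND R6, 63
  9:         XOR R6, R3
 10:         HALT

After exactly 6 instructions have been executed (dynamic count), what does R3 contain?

after MOV R3, 19: R3=19
after MOV R0, 28: R0=28
after MOV R6, 3: R6=3
after ADD R6, R0: R6=3+28=31
after MOD R3, 9: R3=19%9=1
after XOR R6, R3: R6=31^1=30
After step 6: R3 = 1.

1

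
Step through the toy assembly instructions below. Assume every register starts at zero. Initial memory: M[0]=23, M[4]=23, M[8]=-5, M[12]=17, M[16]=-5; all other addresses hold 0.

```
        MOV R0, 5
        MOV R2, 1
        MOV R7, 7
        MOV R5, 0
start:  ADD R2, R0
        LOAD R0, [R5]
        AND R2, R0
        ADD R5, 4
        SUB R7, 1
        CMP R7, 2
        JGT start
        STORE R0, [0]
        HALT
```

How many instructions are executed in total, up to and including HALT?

R0=5
R2=1
R7=7
R5=0
R2=1+5=6
R0=M[0]=23
R2=6&23=6
R5=0+4=4
R7=7-1=6
CMP R7, 2  (cmp 6,2)
JGT start: taken
R2=6+23=29
R0=M[4]=23
R2=29&23=21
R5=4+4=8
R7=6-1=5
CMP R7, 2  (cmp 5,2)
JGT start: taken
R2=21+23=44
R0=M[8]=-5
R2=44&(-5)=40
R5=8+4=12
R7=5-1=4
CMP R7, 2  (cmp 4,2)
JGT start: taken
R2=40+(-5)=35
R0=M[12]=17
R2=35&17=1
R5=12+4=16
R7=4-1=3
CMP R7, 2  (cmp 3,2)
JGT start: taken
R2=1+17=18
R0=M[16]=-5
R2=18&(-5)=18
R5=16+4=20
R7=3-1=2
CMP R7, 2  (cmp 2,2)
JGT start: not taken
STORE R0, [0] → M[0]=-5
halt.
Total executed instructions: 41.

41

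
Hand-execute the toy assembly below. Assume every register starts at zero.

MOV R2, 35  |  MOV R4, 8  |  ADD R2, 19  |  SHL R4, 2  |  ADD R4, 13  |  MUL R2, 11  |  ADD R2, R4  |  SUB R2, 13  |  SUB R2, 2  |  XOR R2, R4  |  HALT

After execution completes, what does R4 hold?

MOV R2, 35 → R2=35
MOV R4, 8 → R4=8
ADD R2, 19 → R2=35+19=54
SHL R4, 2 → R4=8<<2=32
ADD R4, 13 → R4=32+13=45
MUL R2, 11 → R2=54*11=594
ADD R2, R4 → R2=594+45=639
SUB R2, 13 → R2=639-13=626
SUB R2, 2 → R2=626-2=624
XOR R2, R4 → R2=624^45=605
halt.

45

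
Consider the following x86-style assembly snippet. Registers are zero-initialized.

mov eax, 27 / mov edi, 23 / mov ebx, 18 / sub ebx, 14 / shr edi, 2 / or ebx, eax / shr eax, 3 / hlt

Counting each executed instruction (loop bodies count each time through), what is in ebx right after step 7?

mov eax, 27 → eax=27
mov edi, 23 → edi=23
mov ebx, 18 → ebx=18
sub ebx, 14 → ebx=18-14=4
shr edi, 2 → edi=23>>2=5
or ebx, eax → ebx=4|27=31
shr eax, 3 → eax=27>>3=3
After step 7: ebx = 31.

31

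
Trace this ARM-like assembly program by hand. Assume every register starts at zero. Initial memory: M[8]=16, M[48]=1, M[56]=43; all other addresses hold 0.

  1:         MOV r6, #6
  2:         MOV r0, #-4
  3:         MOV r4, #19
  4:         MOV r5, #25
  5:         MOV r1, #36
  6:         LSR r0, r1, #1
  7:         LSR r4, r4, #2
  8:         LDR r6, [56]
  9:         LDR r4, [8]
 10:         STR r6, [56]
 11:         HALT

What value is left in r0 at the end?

18

after MOV r6, #6: r6=6
after MOV r0, #-4: r0=-4
after MOV r4, #19: r4=19
after MOV r5, #25: r5=25
after MOV r1, #36: r1=36
after LSR r0, r1, #1: r0=36>>1=18
after LSR r4, r4, #2: r4=19>>2=4
after LDR r6, [56]: r6=M[56]=43
after LDR r4, [8]: r4=M[8]=16
STR r6, [56] → M[56]=43
halt.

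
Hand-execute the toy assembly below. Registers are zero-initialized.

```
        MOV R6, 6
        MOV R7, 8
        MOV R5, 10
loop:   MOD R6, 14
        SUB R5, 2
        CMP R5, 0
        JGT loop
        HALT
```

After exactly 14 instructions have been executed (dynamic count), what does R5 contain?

R6=6
R7=8
R5=10
R6=6%14=6
R5=10-2=8
CMP R5, 0  (cmp 8,0)
JGT loop: taken
R6=6%14=6
R5=8-2=6
CMP R5, 0  (cmp 6,0)
JGT loop: taken
R6=6%14=6
R5=6-2=4
CMP R5, 0  (cmp 4,0)
After step 14: R5 = 4.

4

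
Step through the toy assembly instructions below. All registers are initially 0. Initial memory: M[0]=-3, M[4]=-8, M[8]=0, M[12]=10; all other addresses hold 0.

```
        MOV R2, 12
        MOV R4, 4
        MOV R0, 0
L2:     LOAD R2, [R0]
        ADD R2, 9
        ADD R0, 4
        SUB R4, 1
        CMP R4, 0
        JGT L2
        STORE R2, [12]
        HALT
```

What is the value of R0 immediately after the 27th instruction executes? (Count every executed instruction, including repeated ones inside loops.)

16

R2=12
R4=4
R0=0
R2=M[0]=-3
R2=(-3)+9=6
R0=0+4=4
R4=4-1=3
CMP R4, 0  (cmp 3,0)
JGT L2: taken
R2=M[4]=-8
R2=(-8)+9=1
R0=4+4=8
R4=3-1=2
CMP R4, 0  (cmp 2,0)
JGT L2: taken
R2=M[8]=0
R2=0+9=9
R0=8+4=12
R4=2-1=1
CMP R4, 0  (cmp 1,0)
JGT L2: taken
R2=M[12]=10
R2=10+9=19
R0=12+4=16
R4=1-1=0
CMP R4, 0  (cmp 0,0)
JGT L2: not taken
After step 27: R0 = 16.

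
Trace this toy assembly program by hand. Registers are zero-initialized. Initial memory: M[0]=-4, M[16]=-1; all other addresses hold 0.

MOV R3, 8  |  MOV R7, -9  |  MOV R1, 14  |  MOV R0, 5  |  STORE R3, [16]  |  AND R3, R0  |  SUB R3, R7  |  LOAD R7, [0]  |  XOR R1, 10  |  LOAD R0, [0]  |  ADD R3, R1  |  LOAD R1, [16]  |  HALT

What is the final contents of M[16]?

8

MOV R3, 8 → R3=8
MOV R7, -9 → R7=-9
MOV R1, 14 → R1=14
MOV R0, 5 → R0=5
STORE R3, [16] → M[16]=8
AND R3, R0 → R3=8&5=0
SUB R3, R7 → R3=0-(-9)=9
LOAD R7, [0] → R7=M[0]=-4
XOR R1, 10 → R1=14^10=4
LOAD R0, [0] → R0=M[0]=-4
ADD R3, R1 → R3=9+4=13
LOAD R1, [16] → R1=M[16]=8
halt.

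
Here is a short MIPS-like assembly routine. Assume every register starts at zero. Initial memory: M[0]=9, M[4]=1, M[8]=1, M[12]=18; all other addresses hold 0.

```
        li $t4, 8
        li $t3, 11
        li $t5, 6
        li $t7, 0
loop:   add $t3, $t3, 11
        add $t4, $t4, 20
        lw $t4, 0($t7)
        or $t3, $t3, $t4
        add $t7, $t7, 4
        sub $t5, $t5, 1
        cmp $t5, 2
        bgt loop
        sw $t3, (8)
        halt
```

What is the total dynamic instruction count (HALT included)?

after li $t4, 8: $t4=8
after li $t3, 11: $t3=11
after li $t5, 6: $t5=6
after li $t7, 0: $t7=0
after add $t3, $t3, 11: $t3=11+11=22
after add $t4, $t4, 20: $t4=8+20=28
after lw $t4, 0($t7): $t4=M[0]=9
after or $t3, $t3, $t4: $t3=22|9=31
after add $t7, $t7, 4: $t7=0+4=4
after sub $t5, $t5, 1: $t5=6-1=5
cmp $t5, 2  (cmp 5,2)
bgt loop: taken
after add $t3, $t3, 11: $t3=31+11=42
after add $t4, $t4, 20: $t4=9+20=29
after lw $t4, 0($t7): $t4=M[4]=1
after or $t3, $t3, $t4: $t3=42|1=43
after add $t7, $t7, 4: $t7=4+4=8
after sub $t5, $t5, 1: $t5=5-1=4
cmp $t5, 2  (cmp 4,2)
bgt loop: taken
after add $t3, $t3, 11: $t3=43+11=54
after add $t4, $t4, 20: $t4=1+20=21
after lw $t4, 0($t7): $t4=M[8]=1
after or $t3, $t3, $t4: $t3=54|1=55
after add $t7, $t7, 4: $t7=8+4=12
after sub $t5, $t5, 1: $t5=4-1=3
cmp $t5, 2  (cmp 3,2)
bgt loop: taken
after add $t3, $t3, 11: $t3=55+11=66
after add $t4, $t4, 20: $t4=1+20=21
after lw $t4, 0($t7): $t4=M[12]=18
after or $t3, $t3, $t4: $t3=66|18=82
after add $t7, $t7, 4: $t7=12+4=16
after sub $t5, $t5, 1: $t5=3-1=2
cmp $t5, 2  (cmp 2,2)
bgt loop: not taken
sw $t3, (8) → M[8]=82
halt.
Total executed instructions: 38.

38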